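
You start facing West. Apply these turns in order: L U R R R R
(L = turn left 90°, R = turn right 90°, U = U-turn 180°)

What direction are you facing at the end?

Answer: Final heading: North

Derivation:
Start: West
  L (left (90° counter-clockwise)) -> South
  U (U-turn (180°)) -> North
  R (right (90° clockwise)) -> East
  R (right (90° clockwise)) -> South
  R (right (90° clockwise)) -> West
  R (right (90° clockwise)) -> North
Final: North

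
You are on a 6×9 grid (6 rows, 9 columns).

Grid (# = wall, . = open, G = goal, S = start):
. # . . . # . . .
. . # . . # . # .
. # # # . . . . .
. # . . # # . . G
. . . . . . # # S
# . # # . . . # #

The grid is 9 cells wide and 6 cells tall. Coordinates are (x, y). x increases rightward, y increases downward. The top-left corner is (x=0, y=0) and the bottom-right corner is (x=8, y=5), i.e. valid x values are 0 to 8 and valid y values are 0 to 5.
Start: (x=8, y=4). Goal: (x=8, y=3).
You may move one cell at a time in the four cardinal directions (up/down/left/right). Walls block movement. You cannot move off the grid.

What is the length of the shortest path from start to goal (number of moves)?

Answer: Shortest path length: 1

Derivation:
BFS from (x=8, y=4) until reaching (x=8, y=3):
  Distance 0: (x=8, y=4)
  Distance 1: (x=8, y=3)  <- goal reached here
One shortest path (1 moves): (x=8, y=4) -> (x=8, y=3)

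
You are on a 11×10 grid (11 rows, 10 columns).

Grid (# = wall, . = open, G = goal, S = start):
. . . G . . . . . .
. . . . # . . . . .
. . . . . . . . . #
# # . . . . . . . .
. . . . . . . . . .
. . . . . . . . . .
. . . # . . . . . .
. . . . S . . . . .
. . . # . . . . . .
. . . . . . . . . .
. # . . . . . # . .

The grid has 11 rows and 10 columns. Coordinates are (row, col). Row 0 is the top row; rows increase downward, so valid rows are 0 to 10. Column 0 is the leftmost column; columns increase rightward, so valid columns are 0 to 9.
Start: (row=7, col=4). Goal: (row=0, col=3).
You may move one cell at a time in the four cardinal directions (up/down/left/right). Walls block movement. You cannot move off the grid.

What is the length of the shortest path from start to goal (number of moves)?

BFS from (row=7, col=4) until reaching (row=0, col=3):
  Distance 0: (row=7, col=4)
  Distance 1: (row=6, col=4), (row=7, col=3), (row=7, col=5), (row=8, col=4)
  Distance 2: (row=5, col=4), (row=6, col=5), (row=7, col=2), (row=7, col=6), (row=8, col=5), (row=9, col=4)
  Distance 3: (row=4, col=4), (row=5, col=3), (row=5, col=5), (row=6, col=2), (row=6, col=6), (row=7, col=1), (row=7, col=7), (row=8, col=2), (row=8, col=6), (row=9, col=3), (row=9, col=5), (row=10, col=4)
  Distance 4: (row=3, col=4), (row=4, col=3), (row=4, col=5), (row=5, col=2), (row=5, col=6), (row=6, col=1), (row=6, col=7), (row=7, col=0), (row=7, col=8), (row=8, col=1), (row=8, col=7), (row=9, col=2), (row=9, col=6), (row=10, col=3), (row=10, col=5)
  Distance 5: (row=2, col=4), (row=3, col=3), (row=3, col=5), (row=4, col=2), (row=4, col=6), (row=5, col=1), (row=5, col=7), (row=6, col=0), (row=6, col=8), (row=7, col=9), (row=8, col=0), (row=8, col=8), (row=9, col=1), (row=9, col=7), (row=10, col=2), (row=10, col=6)
  Distance 6: (row=2, col=3), (row=2, col=5), (row=3, col=2), (row=3, col=6), (row=4, col=1), (row=4, col=7), (row=5, col=0), (row=5, col=8), (row=6, col=9), (row=8, col=9), (row=9, col=0), (row=9, col=8)
  Distance 7: (row=1, col=3), (row=1, col=5), (row=2, col=2), (row=2, col=6), (row=3, col=7), (row=4, col=0), (row=4, col=8), (row=5, col=9), (row=9, col=9), (row=10, col=0), (row=10, col=8)
  Distance 8: (row=0, col=3), (row=0, col=5), (row=1, col=2), (row=1, col=6), (row=2, col=1), (row=2, col=7), (row=3, col=8), (row=4, col=9), (row=10, col=9)  <- goal reached here
One shortest path (8 moves): (row=7, col=4) -> (row=6, col=4) -> (row=5, col=4) -> (row=5, col=3) -> (row=4, col=3) -> (row=3, col=3) -> (row=2, col=3) -> (row=1, col=3) -> (row=0, col=3)

Answer: Shortest path length: 8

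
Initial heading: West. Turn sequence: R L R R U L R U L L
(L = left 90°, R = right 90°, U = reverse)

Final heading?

Start: West
  R (right (90° clockwise)) -> North
  L (left (90° counter-clockwise)) -> West
  R (right (90° clockwise)) -> North
  R (right (90° clockwise)) -> East
  U (U-turn (180°)) -> West
  L (left (90° counter-clockwise)) -> South
  R (right (90° clockwise)) -> West
  U (U-turn (180°)) -> East
  L (left (90° counter-clockwise)) -> North
  L (left (90° counter-clockwise)) -> West
Final: West

Answer: Final heading: West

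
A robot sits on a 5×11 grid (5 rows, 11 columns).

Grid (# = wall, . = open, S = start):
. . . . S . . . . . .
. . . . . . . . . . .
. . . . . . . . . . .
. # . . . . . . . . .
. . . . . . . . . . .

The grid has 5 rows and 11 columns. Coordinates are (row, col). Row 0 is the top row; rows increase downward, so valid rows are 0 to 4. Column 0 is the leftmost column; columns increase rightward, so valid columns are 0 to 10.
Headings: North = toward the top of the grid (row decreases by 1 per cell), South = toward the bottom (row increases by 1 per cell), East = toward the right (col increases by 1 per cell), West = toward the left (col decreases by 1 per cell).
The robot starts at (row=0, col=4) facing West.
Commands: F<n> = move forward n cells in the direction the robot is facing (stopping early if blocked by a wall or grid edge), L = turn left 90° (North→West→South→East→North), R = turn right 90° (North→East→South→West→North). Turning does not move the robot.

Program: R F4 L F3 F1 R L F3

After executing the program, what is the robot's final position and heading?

Start: (row=0, col=4), facing West
  R: turn right, now facing North
  F4: move forward 0/4 (blocked), now at (row=0, col=4)
  L: turn left, now facing West
  F3: move forward 3, now at (row=0, col=1)
  F1: move forward 1, now at (row=0, col=0)
  R: turn right, now facing North
  L: turn left, now facing West
  F3: move forward 0/3 (blocked), now at (row=0, col=0)
Final: (row=0, col=0), facing West

Answer: Final position: (row=0, col=0), facing West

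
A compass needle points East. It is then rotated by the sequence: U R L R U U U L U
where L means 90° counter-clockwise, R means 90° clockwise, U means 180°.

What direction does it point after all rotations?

Answer: Final heading: West

Derivation:
Start: East
  U (U-turn (180°)) -> West
  R (right (90° clockwise)) -> North
  L (left (90° counter-clockwise)) -> West
  R (right (90° clockwise)) -> North
  U (U-turn (180°)) -> South
  U (U-turn (180°)) -> North
  U (U-turn (180°)) -> South
  L (left (90° counter-clockwise)) -> East
  U (U-turn (180°)) -> West
Final: West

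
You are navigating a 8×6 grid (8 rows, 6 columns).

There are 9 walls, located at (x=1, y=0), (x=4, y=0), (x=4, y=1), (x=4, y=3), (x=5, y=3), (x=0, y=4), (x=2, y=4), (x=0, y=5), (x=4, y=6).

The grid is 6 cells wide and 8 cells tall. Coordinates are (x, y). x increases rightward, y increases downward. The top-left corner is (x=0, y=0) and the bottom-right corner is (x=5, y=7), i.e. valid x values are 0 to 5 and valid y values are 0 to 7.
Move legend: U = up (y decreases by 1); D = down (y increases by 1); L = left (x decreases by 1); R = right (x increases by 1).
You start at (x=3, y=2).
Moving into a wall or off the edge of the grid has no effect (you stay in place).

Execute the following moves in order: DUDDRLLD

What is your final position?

Answer: Final position: (x=3, y=5)

Derivation:
Start: (x=3, y=2)
  D (down): (x=3, y=2) -> (x=3, y=3)
  U (up): (x=3, y=3) -> (x=3, y=2)
  D (down): (x=3, y=2) -> (x=3, y=3)
  D (down): (x=3, y=3) -> (x=3, y=4)
  R (right): (x=3, y=4) -> (x=4, y=4)
  L (left): (x=4, y=4) -> (x=3, y=4)
  L (left): blocked, stay at (x=3, y=4)
  D (down): (x=3, y=4) -> (x=3, y=5)
Final: (x=3, y=5)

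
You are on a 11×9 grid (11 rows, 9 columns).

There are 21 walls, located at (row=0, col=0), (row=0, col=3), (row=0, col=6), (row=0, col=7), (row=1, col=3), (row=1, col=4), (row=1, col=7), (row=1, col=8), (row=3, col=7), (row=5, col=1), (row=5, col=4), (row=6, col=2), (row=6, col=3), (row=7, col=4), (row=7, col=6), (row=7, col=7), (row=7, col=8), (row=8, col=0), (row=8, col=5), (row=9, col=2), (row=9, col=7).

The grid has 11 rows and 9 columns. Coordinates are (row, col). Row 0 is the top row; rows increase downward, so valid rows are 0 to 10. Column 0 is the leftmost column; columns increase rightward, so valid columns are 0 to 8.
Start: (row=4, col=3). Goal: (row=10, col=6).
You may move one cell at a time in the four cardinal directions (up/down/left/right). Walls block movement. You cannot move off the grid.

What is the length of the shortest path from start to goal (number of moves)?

Answer: Shortest path length: 15

Derivation:
BFS from (row=4, col=3) until reaching (row=10, col=6):
  Distance 0: (row=4, col=3)
  Distance 1: (row=3, col=3), (row=4, col=2), (row=4, col=4), (row=5, col=3)
  Distance 2: (row=2, col=3), (row=3, col=2), (row=3, col=4), (row=4, col=1), (row=4, col=5), (row=5, col=2)
  Distance 3: (row=2, col=2), (row=2, col=4), (row=3, col=1), (row=3, col=5), (row=4, col=0), (row=4, col=6), (row=5, col=5)
  Distance 4: (row=1, col=2), (row=2, col=1), (row=2, col=5), (row=3, col=0), (row=3, col=6), (row=4, col=7), (row=5, col=0), (row=5, col=6), (row=6, col=5)
  Distance 5: (row=0, col=2), (row=1, col=1), (row=1, col=5), (row=2, col=0), (row=2, col=6), (row=4, col=8), (row=5, col=7), (row=6, col=0), (row=6, col=4), (row=6, col=6), (row=7, col=5)
  Distance 6: (row=0, col=1), (row=0, col=5), (row=1, col=0), (row=1, col=6), (row=2, col=7), (row=3, col=8), (row=5, col=8), (row=6, col=1), (row=6, col=7), (row=7, col=0)
  Distance 7: (row=0, col=4), (row=2, col=8), (row=6, col=8), (row=7, col=1)
  Distance 8: (row=7, col=2), (row=8, col=1)
  Distance 9: (row=7, col=3), (row=8, col=2), (row=9, col=1)
  Distance 10: (row=8, col=3), (row=9, col=0), (row=10, col=1)
  Distance 11: (row=8, col=4), (row=9, col=3), (row=10, col=0), (row=10, col=2)
  Distance 12: (row=9, col=4), (row=10, col=3)
  Distance 13: (row=9, col=5), (row=10, col=4)
  Distance 14: (row=9, col=6), (row=10, col=5)
  Distance 15: (row=8, col=6), (row=10, col=6)  <- goal reached here
One shortest path (15 moves): (row=4, col=3) -> (row=4, col=2) -> (row=4, col=1) -> (row=4, col=0) -> (row=5, col=0) -> (row=6, col=0) -> (row=6, col=1) -> (row=7, col=1) -> (row=7, col=2) -> (row=7, col=3) -> (row=8, col=3) -> (row=8, col=4) -> (row=9, col=4) -> (row=9, col=5) -> (row=9, col=6) -> (row=10, col=6)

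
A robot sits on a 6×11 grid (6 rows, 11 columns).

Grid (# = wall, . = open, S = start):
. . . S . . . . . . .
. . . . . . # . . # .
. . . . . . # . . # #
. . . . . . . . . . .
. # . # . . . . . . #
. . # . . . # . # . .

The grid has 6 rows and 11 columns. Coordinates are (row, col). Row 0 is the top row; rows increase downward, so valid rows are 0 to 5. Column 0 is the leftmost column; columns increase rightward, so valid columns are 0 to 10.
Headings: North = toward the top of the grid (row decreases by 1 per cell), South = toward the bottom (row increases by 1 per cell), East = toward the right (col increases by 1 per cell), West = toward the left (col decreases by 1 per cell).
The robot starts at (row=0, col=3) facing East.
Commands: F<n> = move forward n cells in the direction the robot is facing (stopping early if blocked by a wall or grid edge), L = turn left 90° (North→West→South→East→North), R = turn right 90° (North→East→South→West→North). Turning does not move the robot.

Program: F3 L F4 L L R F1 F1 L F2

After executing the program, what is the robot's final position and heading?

Start: (row=0, col=3), facing East
  F3: move forward 3, now at (row=0, col=6)
  L: turn left, now facing North
  F4: move forward 0/4 (blocked), now at (row=0, col=6)
  L: turn left, now facing West
  L: turn left, now facing South
  R: turn right, now facing West
  F1: move forward 1, now at (row=0, col=5)
  F1: move forward 1, now at (row=0, col=4)
  L: turn left, now facing South
  F2: move forward 2, now at (row=2, col=4)
Final: (row=2, col=4), facing South

Answer: Final position: (row=2, col=4), facing South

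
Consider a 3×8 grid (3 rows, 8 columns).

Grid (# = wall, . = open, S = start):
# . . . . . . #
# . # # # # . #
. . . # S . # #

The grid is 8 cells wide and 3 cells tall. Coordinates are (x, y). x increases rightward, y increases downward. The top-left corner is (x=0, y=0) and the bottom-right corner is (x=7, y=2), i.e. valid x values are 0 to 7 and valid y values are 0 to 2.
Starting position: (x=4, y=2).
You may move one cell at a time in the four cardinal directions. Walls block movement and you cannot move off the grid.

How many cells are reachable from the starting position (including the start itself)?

BFS flood-fill from (x=4, y=2):
  Distance 0: (x=4, y=2)
  Distance 1: (x=5, y=2)
Total reachable: 2 (grid has 13 open cells total)

Answer: Reachable cells: 2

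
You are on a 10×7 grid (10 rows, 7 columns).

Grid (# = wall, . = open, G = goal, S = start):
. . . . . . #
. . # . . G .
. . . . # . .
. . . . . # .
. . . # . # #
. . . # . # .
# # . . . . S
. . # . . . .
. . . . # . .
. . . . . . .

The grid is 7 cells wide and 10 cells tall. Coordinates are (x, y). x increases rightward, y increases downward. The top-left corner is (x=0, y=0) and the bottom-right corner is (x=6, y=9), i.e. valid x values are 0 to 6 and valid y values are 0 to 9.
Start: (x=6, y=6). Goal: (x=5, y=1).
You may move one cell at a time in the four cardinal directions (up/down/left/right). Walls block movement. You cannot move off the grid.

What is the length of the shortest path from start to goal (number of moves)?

Answer: Shortest path length: 10

Derivation:
BFS from (x=6, y=6) until reaching (x=5, y=1):
  Distance 0: (x=6, y=6)
  Distance 1: (x=6, y=5), (x=5, y=6), (x=6, y=7)
  Distance 2: (x=4, y=6), (x=5, y=7), (x=6, y=8)
  Distance 3: (x=4, y=5), (x=3, y=6), (x=4, y=7), (x=5, y=8), (x=6, y=9)
  Distance 4: (x=4, y=4), (x=2, y=6), (x=3, y=7), (x=5, y=9)
  Distance 5: (x=4, y=3), (x=2, y=5), (x=3, y=8), (x=4, y=9)
  Distance 6: (x=3, y=3), (x=2, y=4), (x=1, y=5), (x=2, y=8), (x=3, y=9)
  Distance 7: (x=3, y=2), (x=2, y=3), (x=1, y=4), (x=0, y=5), (x=1, y=8), (x=2, y=9)
  Distance 8: (x=3, y=1), (x=2, y=2), (x=1, y=3), (x=0, y=4), (x=1, y=7), (x=0, y=8), (x=1, y=9)
  Distance 9: (x=3, y=0), (x=4, y=1), (x=1, y=2), (x=0, y=3), (x=0, y=7), (x=0, y=9)
  Distance 10: (x=2, y=0), (x=4, y=0), (x=1, y=1), (x=5, y=1), (x=0, y=2)  <- goal reached here
One shortest path (10 moves): (x=6, y=6) -> (x=5, y=6) -> (x=4, y=6) -> (x=4, y=5) -> (x=4, y=4) -> (x=4, y=3) -> (x=3, y=3) -> (x=3, y=2) -> (x=3, y=1) -> (x=4, y=1) -> (x=5, y=1)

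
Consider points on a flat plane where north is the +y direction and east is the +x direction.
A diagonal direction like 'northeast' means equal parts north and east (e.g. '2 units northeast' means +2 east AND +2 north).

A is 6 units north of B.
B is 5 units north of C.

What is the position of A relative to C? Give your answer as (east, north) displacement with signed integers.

Answer: A is at (east=0, north=11) relative to C.

Derivation:
Place C at the origin (east=0, north=0).
  B is 5 units north of C: delta (east=+0, north=+5); B at (east=0, north=5).
  A is 6 units north of B: delta (east=+0, north=+6); A at (east=0, north=11).
Therefore A relative to C: (east=0, north=11).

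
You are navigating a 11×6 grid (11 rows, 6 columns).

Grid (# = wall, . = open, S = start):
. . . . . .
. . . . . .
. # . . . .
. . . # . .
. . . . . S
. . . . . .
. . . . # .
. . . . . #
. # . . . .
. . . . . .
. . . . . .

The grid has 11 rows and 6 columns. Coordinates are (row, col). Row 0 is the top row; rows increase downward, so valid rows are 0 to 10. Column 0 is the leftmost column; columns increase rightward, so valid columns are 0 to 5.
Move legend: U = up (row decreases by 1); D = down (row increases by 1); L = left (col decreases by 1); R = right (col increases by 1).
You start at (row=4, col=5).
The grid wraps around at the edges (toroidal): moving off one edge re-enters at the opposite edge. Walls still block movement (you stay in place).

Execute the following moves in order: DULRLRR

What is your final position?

Answer: Final position: (row=4, col=0)

Derivation:
Start: (row=4, col=5)
  D (down): (row=4, col=5) -> (row=5, col=5)
  U (up): (row=5, col=5) -> (row=4, col=5)
  L (left): (row=4, col=5) -> (row=4, col=4)
  R (right): (row=4, col=4) -> (row=4, col=5)
  L (left): (row=4, col=5) -> (row=4, col=4)
  R (right): (row=4, col=4) -> (row=4, col=5)
  R (right): (row=4, col=5) -> (row=4, col=0)
Final: (row=4, col=0)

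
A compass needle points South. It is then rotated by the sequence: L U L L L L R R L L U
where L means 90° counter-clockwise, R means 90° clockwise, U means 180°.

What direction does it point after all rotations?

Answer: Final heading: East

Derivation:
Start: South
  L (left (90° counter-clockwise)) -> East
  U (U-turn (180°)) -> West
  L (left (90° counter-clockwise)) -> South
  L (left (90° counter-clockwise)) -> East
  L (left (90° counter-clockwise)) -> North
  L (left (90° counter-clockwise)) -> West
  R (right (90° clockwise)) -> North
  R (right (90° clockwise)) -> East
  L (left (90° counter-clockwise)) -> North
  L (left (90° counter-clockwise)) -> West
  U (U-turn (180°)) -> East
Final: East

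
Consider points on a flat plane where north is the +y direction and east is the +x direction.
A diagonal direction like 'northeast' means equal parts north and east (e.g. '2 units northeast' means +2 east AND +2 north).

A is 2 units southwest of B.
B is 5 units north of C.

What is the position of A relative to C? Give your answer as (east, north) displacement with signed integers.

Answer: A is at (east=-2, north=3) relative to C.

Derivation:
Place C at the origin (east=0, north=0).
  B is 5 units north of C: delta (east=+0, north=+5); B at (east=0, north=5).
  A is 2 units southwest of B: delta (east=-2, north=-2); A at (east=-2, north=3).
Therefore A relative to C: (east=-2, north=3).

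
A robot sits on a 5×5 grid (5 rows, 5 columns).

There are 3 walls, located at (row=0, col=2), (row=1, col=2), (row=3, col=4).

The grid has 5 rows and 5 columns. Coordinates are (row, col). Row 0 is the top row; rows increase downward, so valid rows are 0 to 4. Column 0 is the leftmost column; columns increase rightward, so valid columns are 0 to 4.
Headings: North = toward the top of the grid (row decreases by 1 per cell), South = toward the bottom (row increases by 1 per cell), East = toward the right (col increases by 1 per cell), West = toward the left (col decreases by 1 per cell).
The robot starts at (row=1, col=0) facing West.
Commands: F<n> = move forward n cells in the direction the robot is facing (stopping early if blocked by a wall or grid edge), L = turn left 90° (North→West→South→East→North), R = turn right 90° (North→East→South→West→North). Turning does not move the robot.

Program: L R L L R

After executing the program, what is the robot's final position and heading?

Start: (row=1, col=0), facing West
  L: turn left, now facing South
  R: turn right, now facing West
  L: turn left, now facing South
  L: turn left, now facing East
  R: turn right, now facing South
Final: (row=1, col=0), facing South

Answer: Final position: (row=1, col=0), facing South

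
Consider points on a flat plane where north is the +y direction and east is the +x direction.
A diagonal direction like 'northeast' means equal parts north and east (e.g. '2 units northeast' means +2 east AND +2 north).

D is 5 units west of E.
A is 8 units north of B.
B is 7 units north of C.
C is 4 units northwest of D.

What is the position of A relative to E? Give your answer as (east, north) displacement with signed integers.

Answer: A is at (east=-9, north=19) relative to E.

Derivation:
Place E at the origin (east=0, north=0).
  D is 5 units west of E: delta (east=-5, north=+0); D at (east=-5, north=0).
  C is 4 units northwest of D: delta (east=-4, north=+4); C at (east=-9, north=4).
  B is 7 units north of C: delta (east=+0, north=+7); B at (east=-9, north=11).
  A is 8 units north of B: delta (east=+0, north=+8); A at (east=-9, north=19).
Therefore A relative to E: (east=-9, north=19).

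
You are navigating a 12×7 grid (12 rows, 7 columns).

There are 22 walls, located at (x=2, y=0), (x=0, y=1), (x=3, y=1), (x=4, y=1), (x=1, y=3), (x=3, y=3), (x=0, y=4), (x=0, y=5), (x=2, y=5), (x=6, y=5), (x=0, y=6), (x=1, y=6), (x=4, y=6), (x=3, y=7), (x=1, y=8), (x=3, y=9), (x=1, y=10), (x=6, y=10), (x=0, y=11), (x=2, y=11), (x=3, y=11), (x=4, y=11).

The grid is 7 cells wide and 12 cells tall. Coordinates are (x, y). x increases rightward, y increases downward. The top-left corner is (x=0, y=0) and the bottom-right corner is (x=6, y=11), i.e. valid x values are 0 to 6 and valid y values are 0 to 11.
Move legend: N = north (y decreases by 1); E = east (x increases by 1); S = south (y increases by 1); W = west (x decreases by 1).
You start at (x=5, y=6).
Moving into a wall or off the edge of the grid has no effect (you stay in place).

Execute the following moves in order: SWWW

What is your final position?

Answer: Final position: (x=4, y=7)

Derivation:
Start: (x=5, y=6)
  S (south): (x=5, y=6) -> (x=5, y=7)
  W (west): (x=5, y=7) -> (x=4, y=7)
  W (west): blocked, stay at (x=4, y=7)
  W (west): blocked, stay at (x=4, y=7)
Final: (x=4, y=7)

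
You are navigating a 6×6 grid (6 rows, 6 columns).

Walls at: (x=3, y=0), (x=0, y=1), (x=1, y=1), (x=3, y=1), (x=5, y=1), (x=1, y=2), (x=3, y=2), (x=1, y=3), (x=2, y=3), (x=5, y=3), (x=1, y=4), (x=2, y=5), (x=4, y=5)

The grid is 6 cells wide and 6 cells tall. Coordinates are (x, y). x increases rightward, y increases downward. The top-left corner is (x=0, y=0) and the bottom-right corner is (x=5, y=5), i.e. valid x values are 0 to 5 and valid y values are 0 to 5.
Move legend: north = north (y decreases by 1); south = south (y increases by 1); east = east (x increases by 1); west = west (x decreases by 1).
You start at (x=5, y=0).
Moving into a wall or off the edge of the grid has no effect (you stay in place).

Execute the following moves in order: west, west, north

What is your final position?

Start: (x=5, y=0)
  west (west): (x=5, y=0) -> (x=4, y=0)
  west (west): blocked, stay at (x=4, y=0)
  north (north): blocked, stay at (x=4, y=0)
Final: (x=4, y=0)

Answer: Final position: (x=4, y=0)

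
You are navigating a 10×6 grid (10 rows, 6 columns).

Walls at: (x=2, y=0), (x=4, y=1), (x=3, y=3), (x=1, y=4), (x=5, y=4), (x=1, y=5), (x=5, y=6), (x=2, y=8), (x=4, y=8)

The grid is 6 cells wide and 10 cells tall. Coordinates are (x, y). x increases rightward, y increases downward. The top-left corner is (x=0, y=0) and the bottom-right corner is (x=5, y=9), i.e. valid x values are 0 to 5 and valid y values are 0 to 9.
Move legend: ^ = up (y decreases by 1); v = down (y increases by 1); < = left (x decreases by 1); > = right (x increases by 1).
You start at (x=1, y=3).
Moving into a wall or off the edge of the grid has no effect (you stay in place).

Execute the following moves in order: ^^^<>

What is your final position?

Start: (x=1, y=3)
  ^ (up): (x=1, y=3) -> (x=1, y=2)
  ^ (up): (x=1, y=2) -> (x=1, y=1)
  ^ (up): (x=1, y=1) -> (x=1, y=0)
  < (left): (x=1, y=0) -> (x=0, y=0)
  > (right): (x=0, y=0) -> (x=1, y=0)
Final: (x=1, y=0)

Answer: Final position: (x=1, y=0)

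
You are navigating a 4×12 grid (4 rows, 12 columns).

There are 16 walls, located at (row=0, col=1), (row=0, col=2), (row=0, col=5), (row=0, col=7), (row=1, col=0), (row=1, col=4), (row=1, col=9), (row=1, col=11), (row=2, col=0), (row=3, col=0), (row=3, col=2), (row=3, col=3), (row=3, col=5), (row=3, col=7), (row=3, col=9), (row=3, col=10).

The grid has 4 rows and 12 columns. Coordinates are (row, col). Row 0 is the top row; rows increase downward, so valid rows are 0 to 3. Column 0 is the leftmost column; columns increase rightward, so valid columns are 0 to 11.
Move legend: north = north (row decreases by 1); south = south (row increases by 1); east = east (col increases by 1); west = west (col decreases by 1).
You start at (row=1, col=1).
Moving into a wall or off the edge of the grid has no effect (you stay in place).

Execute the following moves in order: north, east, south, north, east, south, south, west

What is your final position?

Answer: Final position: (row=2, col=2)

Derivation:
Start: (row=1, col=1)
  north (north): blocked, stay at (row=1, col=1)
  east (east): (row=1, col=1) -> (row=1, col=2)
  south (south): (row=1, col=2) -> (row=2, col=2)
  north (north): (row=2, col=2) -> (row=1, col=2)
  east (east): (row=1, col=2) -> (row=1, col=3)
  south (south): (row=1, col=3) -> (row=2, col=3)
  south (south): blocked, stay at (row=2, col=3)
  west (west): (row=2, col=3) -> (row=2, col=2)
Final: (row=2, col=2)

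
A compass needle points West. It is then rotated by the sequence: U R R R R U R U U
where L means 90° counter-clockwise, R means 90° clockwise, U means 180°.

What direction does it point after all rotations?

Answer: Final heading: North

Derivation:
Start: West
  U (U-turn (180°)) -> East
  R (right (90° clockwise)) -> South
  R (right (90° clockwise)) -> West
  R (right (90° clockwise)) -> North
  R (right (90° clockwise)) -> East
  U (U-turn (180°)) -> West
  R (right (90° clockwise)) -> North
  U (U-turn (180°)) -> South
  U (U-turn (180°)) -> North
Final: North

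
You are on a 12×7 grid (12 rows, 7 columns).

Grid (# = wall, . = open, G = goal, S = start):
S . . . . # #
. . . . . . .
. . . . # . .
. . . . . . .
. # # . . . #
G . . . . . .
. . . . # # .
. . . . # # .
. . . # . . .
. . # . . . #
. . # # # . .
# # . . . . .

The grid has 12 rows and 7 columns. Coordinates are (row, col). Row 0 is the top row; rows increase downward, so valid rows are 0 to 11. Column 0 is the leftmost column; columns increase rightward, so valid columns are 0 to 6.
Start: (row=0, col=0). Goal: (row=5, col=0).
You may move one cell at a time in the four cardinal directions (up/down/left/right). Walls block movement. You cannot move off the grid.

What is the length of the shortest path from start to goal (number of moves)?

Answer: Shortest path length: 5

Derivation:
BFS from (row=0, col=0) until reaching (row=5, col=0):
  Distance 0: (row=0, col=0)
  Distance 1: (row=0, col=1), (row=1, col=0)
  Distance 2: (row=0, col=2), (row=1, col=1), (row=2, col=0)
  Distance 3: (row=0, col=3), (row=1, col=2), (row=2, col=1), (row=3, col=0)
  Distance 4: (row=0, col=4), (row=1, col=3), (row=2, col=2), (row=3, col=1), (row=4, col=0)
  Distance 5: (row=1, col=4), (row=2, col=3), (row=3, col=2), (row=5, col=0)  <- goal reached here
One shortest path (5 moves): (row=0, col=0) -> (row=1, col=0) -> (row=2, col=0) -> (row=3, col=0) -> (row=4, col=0) -> (row=5, col=0)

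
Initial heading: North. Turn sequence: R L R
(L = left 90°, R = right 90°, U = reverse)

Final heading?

Start: North
  R (right (90° clockwise)) -> East
  L (left (90° counter-clockwise)) -> North
  R (right (90° clockwise)) -> East
Final: East

Answer: Final heading: East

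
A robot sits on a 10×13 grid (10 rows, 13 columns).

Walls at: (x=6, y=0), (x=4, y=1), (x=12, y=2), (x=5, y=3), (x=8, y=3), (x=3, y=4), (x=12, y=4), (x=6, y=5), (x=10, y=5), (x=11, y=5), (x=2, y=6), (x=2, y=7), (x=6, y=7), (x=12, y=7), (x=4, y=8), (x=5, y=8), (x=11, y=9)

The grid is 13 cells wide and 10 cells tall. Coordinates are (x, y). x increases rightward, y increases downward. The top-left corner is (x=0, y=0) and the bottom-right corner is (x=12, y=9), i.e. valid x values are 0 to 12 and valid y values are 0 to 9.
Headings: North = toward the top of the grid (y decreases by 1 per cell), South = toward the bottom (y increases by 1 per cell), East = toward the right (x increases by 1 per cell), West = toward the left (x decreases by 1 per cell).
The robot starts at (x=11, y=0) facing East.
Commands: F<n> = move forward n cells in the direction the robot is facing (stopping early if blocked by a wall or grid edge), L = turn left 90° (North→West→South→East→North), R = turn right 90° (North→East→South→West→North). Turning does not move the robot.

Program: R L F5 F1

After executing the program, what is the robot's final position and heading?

Start: (x=11, y=0), facing East
  R: turn right, now facing South
  L: turn left, now facing East
  F5: move forward 1/5 (blocked), now at (x=12, y=0)
  F1: move forward 0/1 (blocked), now at (x=12, y=0)
Final: (x=12, y=0), facing East

Answer: Final position: (x=12, y=0), facing East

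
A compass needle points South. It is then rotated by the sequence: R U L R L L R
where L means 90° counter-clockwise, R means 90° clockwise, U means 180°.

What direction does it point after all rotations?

Answer: Final heading: North

Derivation:
Start: South
  R (right (90° clockwise)) -> West
  U (U-turn (180°)) -> East
  L (left (90° counter-clockwise)) -> North
  R (right (90° clockwise)) -> East
  L (left (90° counter-clockwise)) -> North
  L (left (90° counter-clockwise)) -> West
  R (right (90° clockwise)) -> North
Final: North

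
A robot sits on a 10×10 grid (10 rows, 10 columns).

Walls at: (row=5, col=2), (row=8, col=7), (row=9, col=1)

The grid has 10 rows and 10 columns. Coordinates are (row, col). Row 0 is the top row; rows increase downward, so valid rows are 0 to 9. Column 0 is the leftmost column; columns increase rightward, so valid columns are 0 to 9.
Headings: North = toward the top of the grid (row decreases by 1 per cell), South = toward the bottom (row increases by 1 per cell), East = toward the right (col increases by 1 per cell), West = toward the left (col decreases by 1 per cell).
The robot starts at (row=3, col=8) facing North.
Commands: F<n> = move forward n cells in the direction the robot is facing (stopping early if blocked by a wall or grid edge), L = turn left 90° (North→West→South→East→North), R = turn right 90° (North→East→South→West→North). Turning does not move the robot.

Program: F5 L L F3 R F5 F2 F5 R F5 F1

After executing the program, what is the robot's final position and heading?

Answer: Final position: (row=0, col=0), facing North

Derivation:
Start: (row=3, col=8), facing North
  F5: move forward 3/5 (blocked), now at (row=0, col=8)
  L: turn left, now facing West
  L: turn left, now facing South
  F3: move forward 3, now at (row=3, col=8)
  R: turn right, now facing West
  F5: move forward 5, now at (row=3, col=3)
  F2: move forward 2, now at (row=3, col=1)
  F5: move forward 1/5 (blocked), now at (row=3, col=0)
  R: turn right, now facing North
  F5: move forward 3/5 (blocked), now at (row=0, col=0)
  F1: move forward 0/1 (blocked), now at (row=0, col=0)
Final: (row=0, col=0), facing North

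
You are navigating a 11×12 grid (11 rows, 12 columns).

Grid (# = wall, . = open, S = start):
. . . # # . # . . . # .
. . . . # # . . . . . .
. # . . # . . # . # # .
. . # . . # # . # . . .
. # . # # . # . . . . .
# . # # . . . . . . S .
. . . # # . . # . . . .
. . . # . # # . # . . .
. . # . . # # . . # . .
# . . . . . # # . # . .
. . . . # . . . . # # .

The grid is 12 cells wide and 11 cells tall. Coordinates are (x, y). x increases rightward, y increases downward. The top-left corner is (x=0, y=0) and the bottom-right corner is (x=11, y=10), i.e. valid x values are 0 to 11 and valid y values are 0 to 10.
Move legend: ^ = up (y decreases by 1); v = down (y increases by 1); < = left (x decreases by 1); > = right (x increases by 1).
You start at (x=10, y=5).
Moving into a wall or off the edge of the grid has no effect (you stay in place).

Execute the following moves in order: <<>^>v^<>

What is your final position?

Start: (x=10, y=5)
  < (left): (x=10, y=5) -> (x=9, y=5)
  < (left): (x=9, y=5) -> (x=8, y=5)
  > (right): (x=8, y=5) -> (x=9, y=5)
  ^ (up): (x=9, y=5) -> (x=9, y=4)
  > (right): (x=9, y=4) -> (x=10, y=4)
  v (down): (x=10, y=4) -> (x=10, y=5)
  ^ (up): (x=10, y=5) -> (x=10, y=4)
  < (left): (x=10, y=4) -> (x=9, y=4)
  > (right): (x=9, y=4) -> (x=10, y=4)
Final: (x=10, y=4)

Answer: Final position: (x=10, y=4)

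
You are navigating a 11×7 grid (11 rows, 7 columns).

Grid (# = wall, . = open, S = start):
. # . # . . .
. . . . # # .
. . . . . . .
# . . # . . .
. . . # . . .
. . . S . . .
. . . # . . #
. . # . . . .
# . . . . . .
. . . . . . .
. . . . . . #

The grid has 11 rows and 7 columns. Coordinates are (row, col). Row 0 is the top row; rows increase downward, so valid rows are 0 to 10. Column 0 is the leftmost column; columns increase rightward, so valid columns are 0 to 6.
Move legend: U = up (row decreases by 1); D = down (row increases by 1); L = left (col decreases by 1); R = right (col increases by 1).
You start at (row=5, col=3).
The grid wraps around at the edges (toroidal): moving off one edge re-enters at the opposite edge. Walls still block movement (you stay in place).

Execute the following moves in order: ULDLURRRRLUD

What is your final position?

Start: (row=5, col=3)
  U (up): blocked, stay at (row=5, col=3)
  L (left): (row=5, col=3) -> (row=5, col=2)
  D (down): (row=5, col=2) -> (row=6, col=2)
  L (left): (row=6, col=2) -> (row=6, col=1)
  U (up): (row=6, col=1) -> (row=5, col=1)
  R (right): (row=5, col=1) -> (row=5, col=2)
  R (right): (row=5, col=2) -> (row=5, col=3)
  R (right): (row=5, col=3) -> (row=5, col=4)
  R (right): (row=5, col=4) -> (row=5, col=5)
  L (left): (row=5, col=5) -> (row=5, col=4)
  U (up): (row=5, col=4) -> (row=4, col=4)
  D (down): (row=4, col=4) -> (row=5, col=4)
Final: (row=5, col=4)

Answer: Final position: (row=5, col=4)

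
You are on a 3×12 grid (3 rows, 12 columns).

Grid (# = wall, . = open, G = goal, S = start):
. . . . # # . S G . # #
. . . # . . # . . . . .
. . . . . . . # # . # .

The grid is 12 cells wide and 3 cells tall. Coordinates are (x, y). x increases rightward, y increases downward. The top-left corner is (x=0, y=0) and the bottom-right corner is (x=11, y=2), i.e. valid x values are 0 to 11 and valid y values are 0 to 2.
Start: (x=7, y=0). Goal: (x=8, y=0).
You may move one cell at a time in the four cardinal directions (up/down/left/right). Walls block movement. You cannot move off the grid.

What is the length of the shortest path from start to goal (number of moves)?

BFS from (x=7, y=0) until reaching (x=8, y=0):
  Distance 0: (x=7, y=0)
  Distance 1: (x=6, y=0), (x=8, y=0), (x=7, y=1)  <- goal reached here
One shortest path (1 moves): (x=7, y=0) -> (x=8, y=0)

Answer: Shortest path length: 1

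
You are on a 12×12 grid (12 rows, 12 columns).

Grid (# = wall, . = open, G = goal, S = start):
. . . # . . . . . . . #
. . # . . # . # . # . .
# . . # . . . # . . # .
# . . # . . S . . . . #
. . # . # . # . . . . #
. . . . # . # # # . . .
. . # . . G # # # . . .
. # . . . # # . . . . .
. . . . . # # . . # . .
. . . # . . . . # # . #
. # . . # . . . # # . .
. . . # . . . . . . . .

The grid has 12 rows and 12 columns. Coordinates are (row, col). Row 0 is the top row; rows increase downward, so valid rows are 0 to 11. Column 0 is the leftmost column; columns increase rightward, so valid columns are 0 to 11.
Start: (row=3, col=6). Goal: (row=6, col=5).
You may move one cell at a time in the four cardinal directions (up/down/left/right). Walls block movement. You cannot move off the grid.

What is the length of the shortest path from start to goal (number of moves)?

BFS from (row=3, col=6) until reaching (row=6, col=5):
  Distance 0: (row=3, col=6)
  Distance 1: (row=2, col=6), (row=3, col=5), (row=3, col=7)
  Distance 2: (row=1, col=6), (row=2, col=5), (row=3, col=4), (row=3, col=8), (row=4, col=5), (row=4, col=7)
  Distance 3: (row=0, col=6), (row=2, col=4), (row=2, col=8), (row=3, col=9), (row=4, col=8), (row=5, col=5)
  Distance 4: (row=0, col=5), (row=0, col=7), (row=1, col=4), (row=1, col=8), (row=2, col=9), (row=3, col=10), (row=4, col=9), (row=6, col=5)  <- goal reached here
One shortest path (4 moves): (row=3, col=6) -> (row=3, col=5) -> (row=4, col=5) -> (row=5, col=5) -> (row=6, col=5)

Answer: Shortest path length: 4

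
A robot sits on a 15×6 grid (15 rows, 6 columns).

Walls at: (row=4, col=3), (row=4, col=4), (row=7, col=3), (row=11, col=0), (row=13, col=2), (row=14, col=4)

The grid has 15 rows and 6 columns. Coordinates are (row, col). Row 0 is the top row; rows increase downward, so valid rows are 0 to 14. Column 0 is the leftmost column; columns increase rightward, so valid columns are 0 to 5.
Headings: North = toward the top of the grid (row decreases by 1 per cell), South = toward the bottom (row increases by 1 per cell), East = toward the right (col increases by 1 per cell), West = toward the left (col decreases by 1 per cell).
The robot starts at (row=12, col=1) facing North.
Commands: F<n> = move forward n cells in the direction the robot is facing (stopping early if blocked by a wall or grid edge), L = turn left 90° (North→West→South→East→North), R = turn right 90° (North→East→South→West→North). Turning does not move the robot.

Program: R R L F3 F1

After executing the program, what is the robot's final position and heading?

Answer: Final position: (row=12, col=5), facing East

Derivation:
Start: (row=12, col=1), facing North
  R: turn right, now facing East
  R: turn right, now facing South
  L: turn left, now facing East
  F3: move forward 3, now at (row=12, col=4)
  F1: move forward 1, now at (row=12, col=5)
Final: (row=12, col=5), facing East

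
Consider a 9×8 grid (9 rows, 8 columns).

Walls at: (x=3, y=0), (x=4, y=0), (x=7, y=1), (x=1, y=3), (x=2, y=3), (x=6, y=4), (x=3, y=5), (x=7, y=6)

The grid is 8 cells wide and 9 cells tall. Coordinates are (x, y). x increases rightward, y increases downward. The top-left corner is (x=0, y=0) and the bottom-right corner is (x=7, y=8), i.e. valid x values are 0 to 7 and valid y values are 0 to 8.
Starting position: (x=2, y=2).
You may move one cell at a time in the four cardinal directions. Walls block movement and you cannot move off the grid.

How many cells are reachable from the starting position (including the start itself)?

BFS flood-fill from (x=2, y=2):
  Distance 0: (x=2, y=2)
  Distance 1: (x=2, y=1), (x=1, y=2), (x=3, y=2)
  Distance 2: (x=2, y=0), (x=1, y=1), (x=3, y=1), (x=0, y=2), (x=4, y=2), (x=3, y=3)
  Distance 3: (x=1, y=0), (x=0, y=1), (x=4, y=1), (x=5, y=2), (x=0, y=3), (x=4, y=3), (x=3, y=4)
  Distance 4: (x=0, y=0), (x=5, y=1), (x=6, y=2), (x=5, y=3), (x=0, y=4), (x=2, y=4), (x=4, y=4)
  Distance 5: (x=5, y=0), (x=6, y=1), (x=7, y=2), (x=6, y=3), (x=1, y=4), (x=5, y=4), (x=0, y=5), (x=2, y=5), (x=4, y=5)
  Distance 6: (x=6, y=0), (x=7, y=3), (x=1, y=5), (x=5, y=5), (x=0, y=6), (x=2, y=6), (x=4, y=6)
  Distance 7: (x=7, y=0), (x=7, y=4), (x=6, y=5), (x=1, y=6), (x=3, y=6), (x=5, y=6), (x=0, y=7), (x=2, y=7), (x=4, y=7)
  Distance 8: (x=7, y=5), (x=6, y=6), (x=1, y=7), (x=3, y=7), (x=5, y=7), (x=0, y=8), (x=2, y=8), (x=4, y=8)
  Distance 9: (x=6, y=7), (x=1, y=8), (x=3, y=8), (x=5, y=8)
  Distance 10: (x=7, y=7), (x=6, y=8)
  Distance 11: (x=7, y=8)
Total reachable: 64 (grid has 64 open cells total)

Answer: Reachable cells: 64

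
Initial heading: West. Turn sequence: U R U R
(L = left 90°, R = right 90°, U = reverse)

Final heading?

Start: West
  U (U-turn (180°)) -> East
  R (right (90° clockwise)) -> South
  U (U-turn (180°)) -> North
  R (right (90° clockwise)) -> East
Final: East

Answer: Final heading: East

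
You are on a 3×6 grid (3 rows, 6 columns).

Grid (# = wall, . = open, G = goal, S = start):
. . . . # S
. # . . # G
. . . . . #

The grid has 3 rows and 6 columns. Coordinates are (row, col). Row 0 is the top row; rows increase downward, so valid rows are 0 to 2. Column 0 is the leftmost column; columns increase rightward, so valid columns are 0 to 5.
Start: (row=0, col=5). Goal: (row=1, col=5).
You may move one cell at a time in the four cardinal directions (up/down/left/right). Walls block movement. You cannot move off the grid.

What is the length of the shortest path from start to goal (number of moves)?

BFS from (row=0, col=5) until reaching (row=1, col=5):
  Distance 0: (row=0, col=5)
  Distance 1: (row=1, col=5)  <- goal reached here
One shortest path (1 moves): (row=0, col=5) -> (row=1, col=5)

Answer: Shortest path length: 1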